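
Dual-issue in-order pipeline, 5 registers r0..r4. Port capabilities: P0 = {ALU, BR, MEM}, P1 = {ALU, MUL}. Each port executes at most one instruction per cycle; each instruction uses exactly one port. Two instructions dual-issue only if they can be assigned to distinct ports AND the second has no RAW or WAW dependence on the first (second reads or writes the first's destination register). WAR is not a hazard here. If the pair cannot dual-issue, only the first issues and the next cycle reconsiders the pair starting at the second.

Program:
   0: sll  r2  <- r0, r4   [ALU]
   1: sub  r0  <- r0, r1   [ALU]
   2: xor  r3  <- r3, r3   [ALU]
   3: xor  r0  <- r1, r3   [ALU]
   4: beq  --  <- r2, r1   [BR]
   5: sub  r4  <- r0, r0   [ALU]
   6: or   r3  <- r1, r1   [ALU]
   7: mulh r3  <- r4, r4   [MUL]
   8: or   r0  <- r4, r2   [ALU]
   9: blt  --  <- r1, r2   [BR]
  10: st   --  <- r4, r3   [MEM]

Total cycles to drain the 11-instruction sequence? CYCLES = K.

  cy0 -> i0,i1 (sll/sub) dual
  cy1 -> i2 (xor) RAW r3
  cy2 -> i3,i4 (xor/beq) dual
  cy3 -> i5,i6 (sub/or) dual
  cy4 -> i7,i8 (mulh/or) dual
  cy5 -> i9 (blt) no-port BR/MEM
  cy6 -> i10 (st) tail

CYCLES = 7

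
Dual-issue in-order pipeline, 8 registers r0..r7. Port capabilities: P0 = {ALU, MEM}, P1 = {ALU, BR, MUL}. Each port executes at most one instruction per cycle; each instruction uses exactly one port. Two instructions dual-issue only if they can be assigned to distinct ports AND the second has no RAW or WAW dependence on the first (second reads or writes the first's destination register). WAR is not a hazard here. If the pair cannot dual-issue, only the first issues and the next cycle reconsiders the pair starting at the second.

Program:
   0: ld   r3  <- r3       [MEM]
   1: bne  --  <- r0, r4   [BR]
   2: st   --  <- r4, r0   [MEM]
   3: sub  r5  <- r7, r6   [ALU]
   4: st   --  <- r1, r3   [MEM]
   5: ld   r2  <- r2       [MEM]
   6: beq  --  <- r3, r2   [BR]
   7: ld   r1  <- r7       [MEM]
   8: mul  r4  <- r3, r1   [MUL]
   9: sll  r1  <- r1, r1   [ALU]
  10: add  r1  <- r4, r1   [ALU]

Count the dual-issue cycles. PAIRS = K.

PAIRS = 4

t=0 i0&i1:ld.MEM bne.BR ; pair
t=1 i2&i3:st.MEM sub.ALU ; pair
t=2 i4:st.MEM ; no-port MEM/MEM
t=3 i5:ld.MEM ; RAW r2
t=4 i6&i7:beq.BR ld.MEM ; pair
t=5 i8&i9:mul.MUL sll.ALU ; pair
t=6 i10:add.ALU ; tail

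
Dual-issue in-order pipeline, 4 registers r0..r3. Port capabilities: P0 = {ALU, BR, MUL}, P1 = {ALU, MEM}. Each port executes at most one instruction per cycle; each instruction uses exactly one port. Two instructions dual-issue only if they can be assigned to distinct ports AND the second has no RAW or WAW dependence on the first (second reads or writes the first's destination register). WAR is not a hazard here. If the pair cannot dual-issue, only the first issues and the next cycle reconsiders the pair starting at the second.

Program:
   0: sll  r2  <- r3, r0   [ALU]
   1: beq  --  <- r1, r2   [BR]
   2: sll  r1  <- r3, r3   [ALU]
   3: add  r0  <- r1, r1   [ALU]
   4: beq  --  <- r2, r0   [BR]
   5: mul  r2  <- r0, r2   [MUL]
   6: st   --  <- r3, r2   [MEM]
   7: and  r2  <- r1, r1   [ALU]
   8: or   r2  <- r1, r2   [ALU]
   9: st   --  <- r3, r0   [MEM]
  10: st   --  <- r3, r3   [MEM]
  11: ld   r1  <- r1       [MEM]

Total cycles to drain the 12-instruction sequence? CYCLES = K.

[0] i0  sll.ALU  -- RAW r2
[1] i1&i2  beq.BR sll.ALU  -- dual
[2] i3  add.ALU  -- RAW r0
[3] i4  beq.BR  -- no-port BR/MUL
[4] i5  mul.MUL  -- RAW r2
[5] i6&i7  st.MEM and.ALU  -- dual
[6] i8&i9  or.ALU st.MEM  -- dual
[7] i10  st.MEM  -- no-port MEM/MEM
[8] i11  ld.MEM  -- tail

CYCLES = 9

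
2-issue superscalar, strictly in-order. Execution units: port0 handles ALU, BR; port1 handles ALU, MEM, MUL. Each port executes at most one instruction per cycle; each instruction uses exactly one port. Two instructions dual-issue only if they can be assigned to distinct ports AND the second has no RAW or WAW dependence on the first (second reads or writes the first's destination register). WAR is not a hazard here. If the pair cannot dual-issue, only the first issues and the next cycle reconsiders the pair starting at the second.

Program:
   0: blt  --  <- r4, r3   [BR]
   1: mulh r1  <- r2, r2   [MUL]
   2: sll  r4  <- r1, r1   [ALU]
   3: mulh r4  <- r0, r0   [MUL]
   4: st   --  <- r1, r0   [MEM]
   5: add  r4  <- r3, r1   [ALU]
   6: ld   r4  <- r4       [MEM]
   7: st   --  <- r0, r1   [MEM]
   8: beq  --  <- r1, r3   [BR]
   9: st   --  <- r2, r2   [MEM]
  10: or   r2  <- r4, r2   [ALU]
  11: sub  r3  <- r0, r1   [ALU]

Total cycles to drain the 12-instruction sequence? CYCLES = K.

c0: i0/i1 blt mulh  2-wide
c1: i2 sll  WAW r4
c2: i3 mulh  no-port MUL/MEM
c3: i4/i5 st add  2-wide
c4: i6 ld  no-port MEM/MEM
c5: i7/i8 st beq  2-wide
c6: i9/i10 st or  2-wide
c7: i11 sub  tail

CYCLES = 8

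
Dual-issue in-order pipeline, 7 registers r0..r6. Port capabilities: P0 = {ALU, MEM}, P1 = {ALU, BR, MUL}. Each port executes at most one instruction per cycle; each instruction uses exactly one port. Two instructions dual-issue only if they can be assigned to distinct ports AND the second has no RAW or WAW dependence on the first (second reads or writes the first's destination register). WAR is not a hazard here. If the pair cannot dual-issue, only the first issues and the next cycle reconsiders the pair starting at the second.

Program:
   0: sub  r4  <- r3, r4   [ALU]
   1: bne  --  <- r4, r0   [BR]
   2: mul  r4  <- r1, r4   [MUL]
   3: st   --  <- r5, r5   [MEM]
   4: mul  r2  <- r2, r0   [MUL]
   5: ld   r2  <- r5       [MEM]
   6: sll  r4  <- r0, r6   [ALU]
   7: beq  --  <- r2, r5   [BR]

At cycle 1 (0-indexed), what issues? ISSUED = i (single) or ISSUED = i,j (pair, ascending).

ISSUED = 1

0. sub @i0  | RAW r4
1. bne @i1  | no-port BR/MUL
2. mul/st @i2+i3  | 2-wide
3. mul @i4  | WAW r2
4. ld/sll @i5+i6  | 2-wide
5. beq @i7  | tail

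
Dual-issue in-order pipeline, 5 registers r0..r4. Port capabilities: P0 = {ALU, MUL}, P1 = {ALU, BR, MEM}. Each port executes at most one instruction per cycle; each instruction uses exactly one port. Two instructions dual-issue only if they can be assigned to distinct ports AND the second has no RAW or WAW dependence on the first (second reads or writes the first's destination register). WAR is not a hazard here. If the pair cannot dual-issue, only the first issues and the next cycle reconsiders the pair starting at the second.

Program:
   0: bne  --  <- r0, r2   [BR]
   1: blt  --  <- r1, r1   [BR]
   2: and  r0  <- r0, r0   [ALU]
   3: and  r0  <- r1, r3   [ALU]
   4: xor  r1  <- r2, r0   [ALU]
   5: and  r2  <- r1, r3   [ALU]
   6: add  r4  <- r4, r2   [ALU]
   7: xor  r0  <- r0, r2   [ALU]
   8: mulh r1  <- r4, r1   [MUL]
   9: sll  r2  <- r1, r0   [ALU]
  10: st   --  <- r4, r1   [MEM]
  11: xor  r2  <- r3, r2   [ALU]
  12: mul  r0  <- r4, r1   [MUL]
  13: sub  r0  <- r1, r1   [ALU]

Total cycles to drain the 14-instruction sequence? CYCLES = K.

[0] i0  bne  -- no-port BR/BR
[1] i1/i2  blt/and  -- 2-wide
[2] i3  and  -- RAW r0
[3] i4  xor  -- RAW r1
[4] i5  and  -- RAW r2
[5] i6/i7  add/xor  -- 2-wide
[6] i8  mulh  -- RAW r1
[7] i9/i10  sll/st  -- 2-wide
[8] i11/i12  xor/mul  -- 2-wide
[9] i13  sub  -- tail

CYCLES = 10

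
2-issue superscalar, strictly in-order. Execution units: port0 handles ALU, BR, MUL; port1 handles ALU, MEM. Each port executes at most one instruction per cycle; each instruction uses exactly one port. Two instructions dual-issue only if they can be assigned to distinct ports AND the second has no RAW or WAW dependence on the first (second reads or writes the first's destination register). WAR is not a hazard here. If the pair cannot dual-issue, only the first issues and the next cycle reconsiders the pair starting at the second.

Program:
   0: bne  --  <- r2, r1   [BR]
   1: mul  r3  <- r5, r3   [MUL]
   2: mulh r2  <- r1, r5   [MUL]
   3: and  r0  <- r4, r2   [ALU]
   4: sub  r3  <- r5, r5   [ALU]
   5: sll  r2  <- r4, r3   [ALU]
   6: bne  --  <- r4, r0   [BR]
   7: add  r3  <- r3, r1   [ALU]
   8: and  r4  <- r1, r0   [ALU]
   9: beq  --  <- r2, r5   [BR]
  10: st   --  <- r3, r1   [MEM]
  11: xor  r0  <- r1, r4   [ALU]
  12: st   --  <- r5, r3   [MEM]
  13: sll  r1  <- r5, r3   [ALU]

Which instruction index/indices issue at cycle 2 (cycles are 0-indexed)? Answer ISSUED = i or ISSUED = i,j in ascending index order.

ISSUED = 2

t=0 i0:bne.BR ; no-port BR/MUL
t=1 i1:mul.MUL ; no-port MUL/MUL
t=2 i2:mulh.MUL ; RAW r2
t=3 i3+i4:and.ALU/sub.ALU ; 2-wide
t=4 i5+i6:sll.ALU/bne.BR ; 2-wide
t=5 i7+i8:add.ALU/and.ALU ; 2-wide
t=6 i9+i10:beq.BR/st.MEM ; 2-wide
t=7 i11+i12:xor.ALU/st.MEM ; 2-wide
t=8 i13:sll.ALU ; tail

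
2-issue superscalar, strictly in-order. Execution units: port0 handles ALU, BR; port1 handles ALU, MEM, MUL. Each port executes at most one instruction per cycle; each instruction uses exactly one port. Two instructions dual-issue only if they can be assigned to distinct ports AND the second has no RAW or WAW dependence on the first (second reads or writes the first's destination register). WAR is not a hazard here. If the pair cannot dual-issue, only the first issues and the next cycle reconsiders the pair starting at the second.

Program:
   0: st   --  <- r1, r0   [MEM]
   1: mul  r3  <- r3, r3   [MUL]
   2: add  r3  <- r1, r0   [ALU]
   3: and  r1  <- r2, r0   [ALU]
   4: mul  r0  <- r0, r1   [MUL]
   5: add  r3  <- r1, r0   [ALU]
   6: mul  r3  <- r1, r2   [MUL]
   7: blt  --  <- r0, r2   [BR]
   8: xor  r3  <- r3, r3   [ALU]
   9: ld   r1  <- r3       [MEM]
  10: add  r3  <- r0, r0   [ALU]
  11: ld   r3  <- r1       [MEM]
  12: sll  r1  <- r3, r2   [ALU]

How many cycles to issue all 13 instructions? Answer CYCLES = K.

  cy0 -> i0 (st.MEM) no-port MEM/MUL
  cy1 -> i1 (mul.MUL) WAW r3
  cy2 -> i2+i3 (add.ALU/and.ALU) pair
  cy3 -> i4 (mul.MUL) RAW r0
  cy4 -> i5 (add.ALU) WAW r3
  cy5 -> i6+i7 (mul.MUL/blt.BR) pair
  cy6 -> i8 (xor.ALU) RAW r3
  cy7 -> i9+i10 (ld.MEM/add.ALU) pair
  cy8 -> i11 (ld.MEM) RAW r3
  cy9 -> i12 (sll.ALU) tail

CYCLES = 10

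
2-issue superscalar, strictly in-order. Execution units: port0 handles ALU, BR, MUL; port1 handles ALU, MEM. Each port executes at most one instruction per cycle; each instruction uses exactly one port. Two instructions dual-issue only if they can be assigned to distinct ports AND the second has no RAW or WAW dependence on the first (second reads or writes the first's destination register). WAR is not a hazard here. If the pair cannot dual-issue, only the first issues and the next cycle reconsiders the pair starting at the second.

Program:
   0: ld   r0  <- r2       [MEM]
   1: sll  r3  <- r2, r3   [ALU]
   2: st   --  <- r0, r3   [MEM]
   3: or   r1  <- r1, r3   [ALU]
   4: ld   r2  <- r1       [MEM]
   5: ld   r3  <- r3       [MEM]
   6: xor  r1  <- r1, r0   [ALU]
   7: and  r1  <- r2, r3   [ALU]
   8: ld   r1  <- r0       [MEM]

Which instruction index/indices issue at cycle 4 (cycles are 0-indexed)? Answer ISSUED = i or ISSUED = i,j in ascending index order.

[0] i0,i1  ld.MEM+sll.ALU  -- dual
[1] i2,i3  st.MEM+or.ALU  -- dual
[2] i4  ld.MEM  -- no-port MEM/MEM
[3] i5,i6  ld.MEM+xor.ALU  -- dual
[4] i7  and.ALU  -- WAW r1
[5] i8  ld.MEM  -- tail

ISSUED = 7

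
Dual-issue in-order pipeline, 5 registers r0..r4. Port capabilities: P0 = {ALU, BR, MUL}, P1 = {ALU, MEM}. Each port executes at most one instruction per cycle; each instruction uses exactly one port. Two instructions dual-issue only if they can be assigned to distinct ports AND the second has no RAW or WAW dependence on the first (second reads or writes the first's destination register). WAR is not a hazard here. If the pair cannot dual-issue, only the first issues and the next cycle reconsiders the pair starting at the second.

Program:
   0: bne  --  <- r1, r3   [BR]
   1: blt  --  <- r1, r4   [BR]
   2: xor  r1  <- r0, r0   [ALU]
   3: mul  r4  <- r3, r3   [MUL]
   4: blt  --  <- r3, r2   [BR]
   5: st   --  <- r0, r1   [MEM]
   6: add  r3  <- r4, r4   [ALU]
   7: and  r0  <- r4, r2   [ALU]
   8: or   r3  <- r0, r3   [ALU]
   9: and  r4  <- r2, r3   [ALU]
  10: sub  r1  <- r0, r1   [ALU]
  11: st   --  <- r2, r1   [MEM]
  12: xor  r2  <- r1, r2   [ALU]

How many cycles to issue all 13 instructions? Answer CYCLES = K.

c0: i0 bne  no-port BR/BR
c1: i1+i2 blt+xor  2-wide
c2: i3 mul  no-port MUL/BR
c3: i4+i5 blt+st  2-wide
c4: i6+i7 add+and  2-wide
c5: i8 or  RAW r3
c6: i9+i10 and+sub  2-wide
c7: i11+i12 st+xor  2-wide

CYCLES = 8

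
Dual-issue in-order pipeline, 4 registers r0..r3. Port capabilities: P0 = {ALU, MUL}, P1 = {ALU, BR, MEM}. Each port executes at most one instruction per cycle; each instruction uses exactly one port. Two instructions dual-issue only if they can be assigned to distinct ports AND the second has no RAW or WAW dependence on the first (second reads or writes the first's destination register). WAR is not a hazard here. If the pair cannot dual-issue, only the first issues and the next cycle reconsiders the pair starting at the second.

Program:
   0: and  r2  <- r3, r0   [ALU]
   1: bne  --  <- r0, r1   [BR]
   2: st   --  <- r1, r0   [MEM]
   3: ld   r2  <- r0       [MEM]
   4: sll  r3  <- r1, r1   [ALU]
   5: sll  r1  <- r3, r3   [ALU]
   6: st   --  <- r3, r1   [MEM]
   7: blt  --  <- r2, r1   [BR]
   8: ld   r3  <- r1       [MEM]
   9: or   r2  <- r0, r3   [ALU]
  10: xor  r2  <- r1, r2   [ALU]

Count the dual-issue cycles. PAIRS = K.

c0: i0&i1 and.ALU/bne.BR  pair
c1: i2 st.MEM  no-port MEM/MEM
c2: i3&i4 ld.MEM/sll.ALU  pair
c3: i5 sll.ALU  RAW r1
c4: i6 st.MEM  no-port MEM/BR
c5: i7 blt.BR  no-port BR/MEM
c6: i8 ld.MEM  RAW r3
c7: i9 or.ALU  RAW+WAW r2
c8: i10 xor.ALU  tail

PAIRS = 2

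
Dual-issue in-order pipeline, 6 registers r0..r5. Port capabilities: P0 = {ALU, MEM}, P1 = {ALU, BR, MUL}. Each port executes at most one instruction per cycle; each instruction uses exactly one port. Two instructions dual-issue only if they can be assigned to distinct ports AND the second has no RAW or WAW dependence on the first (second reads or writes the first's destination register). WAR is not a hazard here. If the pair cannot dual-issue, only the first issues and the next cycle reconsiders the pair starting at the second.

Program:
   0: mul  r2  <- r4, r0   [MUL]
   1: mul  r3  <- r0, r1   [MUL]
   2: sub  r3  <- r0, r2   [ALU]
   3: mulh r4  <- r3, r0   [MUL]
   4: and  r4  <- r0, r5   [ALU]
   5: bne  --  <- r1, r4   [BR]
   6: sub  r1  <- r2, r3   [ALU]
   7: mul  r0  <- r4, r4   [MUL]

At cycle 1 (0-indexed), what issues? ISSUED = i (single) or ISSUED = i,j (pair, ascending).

[0] i0  mul  -- no-port MUL/MUL
[1] i1  mul  -- WAW r3
[2] i2  sub  -- RAW r3
[3] i3  mulh  -- WAW r4
[4] i4  and  -- RAW r4
[5] i5,i6  bne/sub  -- 2-wide
[6] i7  mul  -- tail

ISSUED = 1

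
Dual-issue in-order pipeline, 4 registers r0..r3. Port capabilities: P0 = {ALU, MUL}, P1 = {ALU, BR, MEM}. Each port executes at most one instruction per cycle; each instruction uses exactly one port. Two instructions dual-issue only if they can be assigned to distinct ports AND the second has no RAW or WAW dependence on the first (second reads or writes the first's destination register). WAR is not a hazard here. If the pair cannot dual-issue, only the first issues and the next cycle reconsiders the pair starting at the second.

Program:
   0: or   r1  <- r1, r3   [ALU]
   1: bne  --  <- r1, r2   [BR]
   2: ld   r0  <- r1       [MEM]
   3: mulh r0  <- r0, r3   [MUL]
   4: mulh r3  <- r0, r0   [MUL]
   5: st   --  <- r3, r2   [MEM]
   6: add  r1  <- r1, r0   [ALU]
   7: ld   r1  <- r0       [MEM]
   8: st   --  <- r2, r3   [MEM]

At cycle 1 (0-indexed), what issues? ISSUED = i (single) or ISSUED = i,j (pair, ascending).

ISSUED = 1

c0: i0 or.ALU  RAW r1
c1: i1 bne.BR  no-port BR/MEM
c2: i2 ld.MEM  RAW+WAW r0
c3: i3 mulh.MUL  no-port MUL/MUL
c4: i4 mulh.MUL  RAW r3
c5: i5,i6 st.MEM/add.ALU  pair
c6: i7 ld.MEM  no-port MEM/MEM
c7: i8 st.MEM  tail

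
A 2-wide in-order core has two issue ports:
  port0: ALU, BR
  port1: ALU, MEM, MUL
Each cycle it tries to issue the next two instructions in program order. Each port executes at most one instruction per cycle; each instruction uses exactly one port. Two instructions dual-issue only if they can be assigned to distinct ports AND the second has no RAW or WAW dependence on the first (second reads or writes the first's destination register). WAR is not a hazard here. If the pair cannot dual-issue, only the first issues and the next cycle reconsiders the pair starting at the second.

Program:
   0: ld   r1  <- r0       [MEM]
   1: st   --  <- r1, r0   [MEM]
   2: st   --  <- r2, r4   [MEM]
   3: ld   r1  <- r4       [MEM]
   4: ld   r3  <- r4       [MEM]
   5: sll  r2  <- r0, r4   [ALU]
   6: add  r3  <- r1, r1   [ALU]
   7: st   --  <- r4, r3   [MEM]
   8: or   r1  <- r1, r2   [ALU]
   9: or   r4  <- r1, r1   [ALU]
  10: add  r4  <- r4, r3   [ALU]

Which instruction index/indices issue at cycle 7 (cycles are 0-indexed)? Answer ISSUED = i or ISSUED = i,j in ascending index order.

ISSUED = 9

t=0 i0:ld ; no-port MEM/MEM
t=1 i1:st ; no-port MEM/MEM
t=2 i2:st ; no-port MEM/MEM
t=3 i3:ld ; no-port MEM/MEM
t=4 i4&i5:ld/sll ; 2-wide
t=5 i6:add ; RAW r3
t=6 i7&i8:st/or ; 2-wide
t=7 i9:or ; RAW+WAW r4
t=8 i10:add ; tail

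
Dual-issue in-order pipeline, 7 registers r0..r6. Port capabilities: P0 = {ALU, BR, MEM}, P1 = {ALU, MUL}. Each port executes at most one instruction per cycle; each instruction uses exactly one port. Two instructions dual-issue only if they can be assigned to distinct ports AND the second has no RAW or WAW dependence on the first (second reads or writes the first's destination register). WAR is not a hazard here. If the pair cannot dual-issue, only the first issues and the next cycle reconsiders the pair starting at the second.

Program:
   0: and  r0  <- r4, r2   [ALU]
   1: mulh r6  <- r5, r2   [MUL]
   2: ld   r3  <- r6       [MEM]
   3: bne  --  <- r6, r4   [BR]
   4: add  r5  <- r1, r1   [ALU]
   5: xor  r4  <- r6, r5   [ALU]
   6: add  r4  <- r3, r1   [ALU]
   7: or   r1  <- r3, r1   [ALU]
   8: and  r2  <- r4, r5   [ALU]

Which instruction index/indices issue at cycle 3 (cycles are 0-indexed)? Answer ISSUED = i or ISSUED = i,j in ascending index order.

ISSUED = 5

t=0 i0,i1:and.ALU;mulh.MUL ; pair
t=1 i2:ld.MEM ; no-port MEM/BR
t=2 i3,i4:bne.BR;add.ALU ; pair
t=3 i5:xor.ALU ; WAW r4
t=4 i6,i7:add.ALU;or.ALU ; pair
t=5 i8:and.ALU ; tail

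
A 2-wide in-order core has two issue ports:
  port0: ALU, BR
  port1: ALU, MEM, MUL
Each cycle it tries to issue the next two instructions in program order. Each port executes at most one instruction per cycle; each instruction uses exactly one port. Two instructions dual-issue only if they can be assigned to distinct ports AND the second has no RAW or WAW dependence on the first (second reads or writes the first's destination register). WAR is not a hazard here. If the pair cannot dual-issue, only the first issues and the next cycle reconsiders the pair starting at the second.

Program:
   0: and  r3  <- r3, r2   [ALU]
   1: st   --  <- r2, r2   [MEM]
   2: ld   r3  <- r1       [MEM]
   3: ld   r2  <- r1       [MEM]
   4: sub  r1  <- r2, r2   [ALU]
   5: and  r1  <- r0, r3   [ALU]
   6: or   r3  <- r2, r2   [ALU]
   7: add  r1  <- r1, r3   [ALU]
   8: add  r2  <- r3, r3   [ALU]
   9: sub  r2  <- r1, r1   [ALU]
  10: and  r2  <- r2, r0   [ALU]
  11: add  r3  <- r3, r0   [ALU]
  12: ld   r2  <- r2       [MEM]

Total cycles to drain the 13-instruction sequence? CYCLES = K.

t=0 i0/i1:and.ALU/st.MEM ; pair
t=1 i2:ld.MEM ; no-port MEM/MEM
t=2 i3:ld.MEM ; RAW r2
t=3 i4:sub.ALU ; WAW r1
t=4 i5/i6:and.ALU/or.ALU ; pair
t=5 i7/i8:add.ALU/add.ALU ; pair
t=6 i9:sub.ALU ; RAW+WAW r2
t=7 i10/i11:and.ALU/add.ALU ; pair
t=8 i12:ld.MEM ; tail

CYCLES = 9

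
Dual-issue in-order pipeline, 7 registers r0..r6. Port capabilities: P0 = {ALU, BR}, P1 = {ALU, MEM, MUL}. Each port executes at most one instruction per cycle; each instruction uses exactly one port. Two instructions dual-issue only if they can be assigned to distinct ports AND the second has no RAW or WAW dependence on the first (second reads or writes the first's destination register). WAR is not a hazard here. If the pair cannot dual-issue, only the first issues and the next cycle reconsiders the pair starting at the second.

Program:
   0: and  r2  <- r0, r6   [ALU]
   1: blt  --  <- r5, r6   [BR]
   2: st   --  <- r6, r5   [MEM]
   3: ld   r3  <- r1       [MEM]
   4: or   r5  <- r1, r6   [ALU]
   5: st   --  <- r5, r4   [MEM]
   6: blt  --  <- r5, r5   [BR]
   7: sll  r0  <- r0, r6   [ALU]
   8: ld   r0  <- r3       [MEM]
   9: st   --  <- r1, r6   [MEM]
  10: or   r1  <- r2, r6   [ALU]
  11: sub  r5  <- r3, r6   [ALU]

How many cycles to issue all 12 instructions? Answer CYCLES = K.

  cy0 -> i0,i1 (and/blt) 2-wide
  cy1 -> i2 (st) no-port MEM/MEM
  cy2 -> i3,i4 (ld/or) 2-wide
  cy3 -> i5,i6 (st/blt) 2-wide
  cy4 -> i7 (sll) WAW r0
  cy5 -> i8 (ld) no-port MEM/MEM
  cy6 -> i9,i10 (st/or) 2-wide
  cy7 -> i11 (sub) tail

CYCLES = 8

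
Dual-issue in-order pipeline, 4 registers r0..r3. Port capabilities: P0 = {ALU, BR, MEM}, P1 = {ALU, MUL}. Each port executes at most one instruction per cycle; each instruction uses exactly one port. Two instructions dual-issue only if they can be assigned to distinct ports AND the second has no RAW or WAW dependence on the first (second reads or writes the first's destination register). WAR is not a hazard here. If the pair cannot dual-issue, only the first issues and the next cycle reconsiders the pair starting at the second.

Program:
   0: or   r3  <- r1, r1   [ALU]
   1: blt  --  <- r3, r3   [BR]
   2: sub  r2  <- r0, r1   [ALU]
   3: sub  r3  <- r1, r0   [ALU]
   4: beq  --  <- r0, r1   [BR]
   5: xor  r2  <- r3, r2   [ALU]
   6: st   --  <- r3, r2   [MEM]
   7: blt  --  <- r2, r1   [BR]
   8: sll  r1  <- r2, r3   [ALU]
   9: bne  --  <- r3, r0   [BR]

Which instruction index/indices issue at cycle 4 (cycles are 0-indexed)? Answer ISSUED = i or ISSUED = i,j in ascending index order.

c0: i0 or  RAW r3
c1: i1&i2 blt sub  pair
c2: i3&i4 sub beq  pair
c3: i5 xor  RAW r2
c4: i6 st  no-port MEM/BR
c5: i7&i8 blt sll  pair
c6: i9 bne  tail

ISSUED = 6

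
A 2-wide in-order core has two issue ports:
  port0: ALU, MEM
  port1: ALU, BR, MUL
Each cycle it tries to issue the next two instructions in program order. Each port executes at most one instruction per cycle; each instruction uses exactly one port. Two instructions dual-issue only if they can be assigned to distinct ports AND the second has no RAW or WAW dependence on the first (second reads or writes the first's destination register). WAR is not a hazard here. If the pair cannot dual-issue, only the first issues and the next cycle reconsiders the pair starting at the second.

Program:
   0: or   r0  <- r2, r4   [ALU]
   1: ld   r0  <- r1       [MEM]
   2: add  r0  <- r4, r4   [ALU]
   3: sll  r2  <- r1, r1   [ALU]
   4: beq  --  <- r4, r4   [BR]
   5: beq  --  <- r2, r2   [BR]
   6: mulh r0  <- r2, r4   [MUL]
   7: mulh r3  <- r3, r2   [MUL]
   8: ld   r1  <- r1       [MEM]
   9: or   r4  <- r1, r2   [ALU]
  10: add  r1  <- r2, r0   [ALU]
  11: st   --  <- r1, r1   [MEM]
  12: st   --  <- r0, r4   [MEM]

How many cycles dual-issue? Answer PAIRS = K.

#0 head=0: or i0 WAW r0
#1 head=1: ld i1 WAW r0
#2 head=2: add+sll i2,i3 2-wide
#3 head=4: beq i4 no-port BR/BR
#4 head=5: beq i5 no-port BR/MUL
#5 head=6: mulh i6 no-port MUL/MUL
#6 head=7: mulh+ld i7,i8 2-wide
#7 head=9: or+add i9,i10 2-wide
#8 head=11: st i11 no-port MEM/MEM
#9 head=12: st i12 tail

PAIRS = 3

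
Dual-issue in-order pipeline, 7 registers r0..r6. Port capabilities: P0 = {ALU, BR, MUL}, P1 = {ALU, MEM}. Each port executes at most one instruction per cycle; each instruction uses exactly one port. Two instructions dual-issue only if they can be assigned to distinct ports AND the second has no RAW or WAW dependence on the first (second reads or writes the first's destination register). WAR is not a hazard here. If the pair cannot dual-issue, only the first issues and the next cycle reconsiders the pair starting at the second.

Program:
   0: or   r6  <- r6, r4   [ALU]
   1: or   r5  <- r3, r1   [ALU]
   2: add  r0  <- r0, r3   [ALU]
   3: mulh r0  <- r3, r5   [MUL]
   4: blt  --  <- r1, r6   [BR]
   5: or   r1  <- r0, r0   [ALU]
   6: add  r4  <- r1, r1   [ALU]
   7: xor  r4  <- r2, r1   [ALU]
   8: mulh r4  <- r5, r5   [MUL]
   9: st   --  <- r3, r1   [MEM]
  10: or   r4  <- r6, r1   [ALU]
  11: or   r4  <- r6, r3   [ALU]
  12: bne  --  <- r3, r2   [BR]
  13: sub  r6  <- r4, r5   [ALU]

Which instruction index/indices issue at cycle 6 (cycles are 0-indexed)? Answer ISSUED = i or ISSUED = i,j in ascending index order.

ISSUED = 8,9

t=0 i0/i1:or.ALU/or.ALU ; 2-wide
t=1 i2:add.ALU ; WAW r0
t=2 i3:mulh.MUL ; no-port MUL/BR
t=3 i4/i5:blt.BR/or.ALU ; 2-wide
t=4 i6:add.ALU ; WAW r4
t=5 i7:xor.ALU ; WAW r4
t=6 i8/i9:mulh.MUL/st.MEM ; 2-wide
t=7 i10:or.ALU ; WAW r4
t=8 i11/i12:or.ALU/bne.BR ; 2-wide
t=9 i13:sub.ALU ; tail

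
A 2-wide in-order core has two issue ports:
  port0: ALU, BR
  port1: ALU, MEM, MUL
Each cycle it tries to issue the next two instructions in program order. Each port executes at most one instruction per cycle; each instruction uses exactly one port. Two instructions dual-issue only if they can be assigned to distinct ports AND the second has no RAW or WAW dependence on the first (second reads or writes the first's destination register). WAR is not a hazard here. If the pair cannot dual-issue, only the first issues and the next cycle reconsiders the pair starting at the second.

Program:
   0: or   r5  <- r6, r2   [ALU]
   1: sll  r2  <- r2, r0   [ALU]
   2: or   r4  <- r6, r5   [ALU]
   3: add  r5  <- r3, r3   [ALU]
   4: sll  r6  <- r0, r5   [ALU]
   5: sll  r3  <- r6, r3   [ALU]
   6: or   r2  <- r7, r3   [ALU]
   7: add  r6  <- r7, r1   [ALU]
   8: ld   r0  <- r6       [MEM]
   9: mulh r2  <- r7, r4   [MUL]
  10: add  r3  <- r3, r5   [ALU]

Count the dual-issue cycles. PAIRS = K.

PAIRS = 4

[0] i0,i1  or;sll  -- pair
[1] i2,i3  or;add  -- pair
[2] i4  sll  -- RAW r6
[3] i5  sll  -- RAW r3
[4] i6,i7  or;add  -- pair
[5] i8  ld  -- no-port MEM/MUL
[6] i9,i10  mulh;add  -- pair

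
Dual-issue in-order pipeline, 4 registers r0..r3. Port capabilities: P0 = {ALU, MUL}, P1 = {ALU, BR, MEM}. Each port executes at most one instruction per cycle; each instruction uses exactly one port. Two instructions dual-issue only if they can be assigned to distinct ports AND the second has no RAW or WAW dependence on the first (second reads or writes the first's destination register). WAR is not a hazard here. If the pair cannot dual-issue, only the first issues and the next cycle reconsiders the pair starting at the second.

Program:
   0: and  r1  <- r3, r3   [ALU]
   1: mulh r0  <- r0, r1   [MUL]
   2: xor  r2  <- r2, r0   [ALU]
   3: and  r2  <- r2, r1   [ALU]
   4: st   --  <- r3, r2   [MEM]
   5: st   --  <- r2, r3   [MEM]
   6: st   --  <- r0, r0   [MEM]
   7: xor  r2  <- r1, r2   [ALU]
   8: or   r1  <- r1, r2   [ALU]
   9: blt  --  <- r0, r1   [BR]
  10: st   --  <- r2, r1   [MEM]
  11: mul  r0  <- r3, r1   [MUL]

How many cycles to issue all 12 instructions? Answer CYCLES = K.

c0: i0 and.ALU  RAW r1
c1: i1 mulh.MUL  RAW r0
c2: i2 xor.ALU  RAW+WAW r2
c3: i3 and.ALU  RAW r2
c4: i4 st.MEM  no-port MEM/MEM
c5: i5 st.MEM  no-port MEM/MEM
c6: i6,i7 st.MEM;xor.ALU  pair
c7: i8 or.ALU  RAW r1
c8: i9 blt.BR  no-port BR/MEM
c9: i10,i11 st.MEM;mul.MUL  pair

CYCLES = 10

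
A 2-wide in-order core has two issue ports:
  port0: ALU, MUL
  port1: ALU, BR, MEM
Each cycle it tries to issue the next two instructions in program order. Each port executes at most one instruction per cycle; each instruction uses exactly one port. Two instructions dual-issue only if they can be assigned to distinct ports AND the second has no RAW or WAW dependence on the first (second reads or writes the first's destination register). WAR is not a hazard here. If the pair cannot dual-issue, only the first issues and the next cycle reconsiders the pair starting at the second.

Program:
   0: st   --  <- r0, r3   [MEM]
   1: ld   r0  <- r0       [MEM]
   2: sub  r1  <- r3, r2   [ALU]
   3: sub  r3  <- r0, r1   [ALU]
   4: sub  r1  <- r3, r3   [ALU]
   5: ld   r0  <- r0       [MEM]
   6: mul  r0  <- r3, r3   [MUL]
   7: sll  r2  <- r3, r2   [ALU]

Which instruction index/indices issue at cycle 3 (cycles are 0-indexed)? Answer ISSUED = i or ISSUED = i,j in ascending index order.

ISSUED = 4,5

t=0 i0:st ; no-port MEM/MEM
t=1 i1/i2:ld/sub ; pair
t=2 i3:sub ; RAW r3
t=3 i4/i5:sub/ld ; pair
t=4 i6/i7:mul/sll ; pair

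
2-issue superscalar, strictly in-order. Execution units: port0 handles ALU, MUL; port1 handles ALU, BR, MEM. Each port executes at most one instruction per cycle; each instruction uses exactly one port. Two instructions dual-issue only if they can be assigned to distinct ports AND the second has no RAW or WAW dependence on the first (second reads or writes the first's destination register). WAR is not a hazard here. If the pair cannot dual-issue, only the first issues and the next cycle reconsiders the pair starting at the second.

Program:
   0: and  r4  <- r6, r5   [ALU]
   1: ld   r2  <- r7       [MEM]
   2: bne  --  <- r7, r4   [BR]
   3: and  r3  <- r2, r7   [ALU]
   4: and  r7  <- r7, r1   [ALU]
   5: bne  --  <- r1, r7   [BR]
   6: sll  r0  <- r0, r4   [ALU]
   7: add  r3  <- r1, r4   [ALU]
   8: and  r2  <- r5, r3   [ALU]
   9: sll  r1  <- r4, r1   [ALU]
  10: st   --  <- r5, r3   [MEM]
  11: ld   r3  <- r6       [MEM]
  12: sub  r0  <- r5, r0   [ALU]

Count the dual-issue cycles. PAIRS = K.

PAIRS = 5

t=0 i0,i1:and.ALU+ld.MEM ; dual
t=1 i2,i3:bne.BR+and.ALU ; dual
t=2 i4:and.ALU ; RAW r7
t=3 i5,i6:bne.BR+sll.ALU ; dual
t=4 i7:add.ALU ; RAW r3
t=5 i8,i9:and.ALU+sll.ALU ; dual
t=6 i10:st.MEM ; no-port MEM/MEM
t=7 i11,i12:ld.MEM+sub.ALU ; dual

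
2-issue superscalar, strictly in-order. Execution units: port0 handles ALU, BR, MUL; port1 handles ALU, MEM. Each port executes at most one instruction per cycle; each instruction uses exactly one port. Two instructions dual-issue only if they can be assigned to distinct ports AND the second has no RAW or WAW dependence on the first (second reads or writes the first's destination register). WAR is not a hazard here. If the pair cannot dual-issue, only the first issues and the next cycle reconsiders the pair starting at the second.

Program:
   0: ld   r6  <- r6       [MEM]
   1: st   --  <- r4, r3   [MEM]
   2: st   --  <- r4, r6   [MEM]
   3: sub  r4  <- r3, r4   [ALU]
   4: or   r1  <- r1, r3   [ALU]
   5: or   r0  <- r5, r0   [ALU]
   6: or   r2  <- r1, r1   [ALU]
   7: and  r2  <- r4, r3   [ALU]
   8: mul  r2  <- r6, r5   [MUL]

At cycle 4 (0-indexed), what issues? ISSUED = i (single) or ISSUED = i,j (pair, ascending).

0. ld.MEM @i0  | no-port MEM/MEM
1. st.MEM @i1  | no-port MEM/MEM
2. st.MEM/sub.ALU @i2,i3  | dual
3. or.ALU/or.ALU @i4,i5  | dual
4. or.ALU @i6  | WAW r2
5. and.ALU @i7  | WAW r2
6. mul.MUL @i8  | tail

ISSUED = 6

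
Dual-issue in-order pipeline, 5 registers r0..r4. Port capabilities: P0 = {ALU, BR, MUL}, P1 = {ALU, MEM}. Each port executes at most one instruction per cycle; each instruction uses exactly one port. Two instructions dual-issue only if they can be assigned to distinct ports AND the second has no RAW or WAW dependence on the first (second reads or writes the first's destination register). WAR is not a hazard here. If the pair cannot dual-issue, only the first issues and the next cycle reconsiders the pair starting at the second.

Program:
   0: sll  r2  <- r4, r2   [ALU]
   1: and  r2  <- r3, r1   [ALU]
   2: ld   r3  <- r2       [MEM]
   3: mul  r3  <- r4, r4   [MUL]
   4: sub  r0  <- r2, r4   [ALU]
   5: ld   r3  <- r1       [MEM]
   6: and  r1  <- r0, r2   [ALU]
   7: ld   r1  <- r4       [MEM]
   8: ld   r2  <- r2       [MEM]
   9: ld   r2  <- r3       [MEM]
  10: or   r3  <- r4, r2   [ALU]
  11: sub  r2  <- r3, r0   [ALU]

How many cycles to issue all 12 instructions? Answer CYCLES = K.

CYCLES = 10

[0] i0  sll  -- WAW r2
[1] i1  and  -- RAW r2
[2] i2  ld  -- WAW r3
[3] i3,i4  mul sub  -- pair
[4] i5,i6  ld and  -- pair
[5] i7  ld  -- no-port MEM/MEM
[6] i8  ld  -- no-port MEM/MEM
[7] i9  ld  -- RAW r2
[8] i10  or  -- RAW r3
[9] i11  sub  -- tail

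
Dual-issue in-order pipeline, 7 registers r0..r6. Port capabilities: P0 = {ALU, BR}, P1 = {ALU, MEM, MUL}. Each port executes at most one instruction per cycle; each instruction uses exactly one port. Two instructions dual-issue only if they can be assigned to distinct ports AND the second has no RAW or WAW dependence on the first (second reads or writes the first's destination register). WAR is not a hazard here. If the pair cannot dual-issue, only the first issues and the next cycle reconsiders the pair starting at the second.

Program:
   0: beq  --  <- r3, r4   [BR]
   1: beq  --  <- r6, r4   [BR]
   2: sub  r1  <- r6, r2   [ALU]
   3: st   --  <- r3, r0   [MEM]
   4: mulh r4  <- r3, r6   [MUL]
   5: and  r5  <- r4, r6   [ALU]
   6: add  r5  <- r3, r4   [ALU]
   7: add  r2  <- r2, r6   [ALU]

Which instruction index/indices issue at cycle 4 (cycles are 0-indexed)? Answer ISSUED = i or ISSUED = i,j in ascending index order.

t=0 i0:beq.BR ; no-port BR/BR
t=1 i1+i2:beq.BR;sub.ALU ; 2-wide
t=2 i3:st.MEM ; no-port MEM/MUL
t=3 i4:mulh.MUL ; RAW r4
t=4 i5:and.ALU ; WAW r5
t=5 i6+i7:add.ALU;add.ALU ; 2-wide

ISSUED = 5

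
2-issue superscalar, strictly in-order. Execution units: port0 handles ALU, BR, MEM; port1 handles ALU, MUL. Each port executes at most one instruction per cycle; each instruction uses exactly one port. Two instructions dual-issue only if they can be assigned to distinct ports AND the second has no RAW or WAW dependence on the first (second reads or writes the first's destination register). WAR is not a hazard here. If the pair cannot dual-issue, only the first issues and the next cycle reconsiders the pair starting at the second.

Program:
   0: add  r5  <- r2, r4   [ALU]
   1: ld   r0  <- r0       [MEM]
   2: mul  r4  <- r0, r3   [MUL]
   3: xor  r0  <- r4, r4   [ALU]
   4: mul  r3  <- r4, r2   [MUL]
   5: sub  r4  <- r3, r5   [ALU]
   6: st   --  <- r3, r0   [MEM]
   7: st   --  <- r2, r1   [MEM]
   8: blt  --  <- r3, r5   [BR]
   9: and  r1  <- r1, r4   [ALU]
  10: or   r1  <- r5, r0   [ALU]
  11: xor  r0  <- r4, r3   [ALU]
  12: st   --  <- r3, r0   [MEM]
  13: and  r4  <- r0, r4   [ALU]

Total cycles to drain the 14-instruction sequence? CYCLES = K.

[0] i0/i1  add.ALU;ld.MEM  -- 2-wide
[1] i2  mul.MUL  -- RAW r4
[2] i3/i4  xor.ALU;mul.MUL  -- 2-wide
[3] i5/i6  sub.ALU;st.MEM  -- 2-wide
[4] i7  st.MEM  -- no-port MEM/BR
[5] i8/i9  blt.BR;and.ALU  -- 2-wide
[6] i10/i11  or.ALU;xor.ALU  -- 2-wide
[7] i12/i13  st.MEM;and.ALU  -- 2-wide

CYCLES = 8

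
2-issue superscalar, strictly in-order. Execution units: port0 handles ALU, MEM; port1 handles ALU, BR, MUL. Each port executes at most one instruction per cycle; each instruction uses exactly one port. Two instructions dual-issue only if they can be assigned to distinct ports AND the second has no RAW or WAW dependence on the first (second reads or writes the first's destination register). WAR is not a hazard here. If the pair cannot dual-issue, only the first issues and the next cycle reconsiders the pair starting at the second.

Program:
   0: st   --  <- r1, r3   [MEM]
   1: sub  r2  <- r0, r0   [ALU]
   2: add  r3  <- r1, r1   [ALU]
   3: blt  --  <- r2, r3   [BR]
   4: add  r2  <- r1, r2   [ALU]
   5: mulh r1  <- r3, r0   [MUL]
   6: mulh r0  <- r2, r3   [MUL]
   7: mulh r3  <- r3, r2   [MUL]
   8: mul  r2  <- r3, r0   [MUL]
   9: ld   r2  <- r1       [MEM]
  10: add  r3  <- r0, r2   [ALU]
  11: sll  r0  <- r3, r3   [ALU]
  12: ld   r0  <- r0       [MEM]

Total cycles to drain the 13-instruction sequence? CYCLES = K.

CYCLES = 11

t=0 i0/i1:st.MEM+sub.ALU ; dual
t=1 i2:add.ALU ; RAW r3
t=2 i3/i4:blt.BR+add.ALU ; dual
t=3 i5:mulh.MUL ; no-port MUL/MUL
t=4 i6:mulh.MUL ; no-port MUL/MUL
t=5 i7:mulh.MUL ; no-port MUL/MUL
t=6 i8:mul.MUL ; WAW r2
t=7 i9:ld.MEM ; RAW r2
t=8 i10:add.ALU ; RAW r3
t=9 i11:sll.ALU ; RAW+WAW r0
t=10 i12:ld.MEM ; tail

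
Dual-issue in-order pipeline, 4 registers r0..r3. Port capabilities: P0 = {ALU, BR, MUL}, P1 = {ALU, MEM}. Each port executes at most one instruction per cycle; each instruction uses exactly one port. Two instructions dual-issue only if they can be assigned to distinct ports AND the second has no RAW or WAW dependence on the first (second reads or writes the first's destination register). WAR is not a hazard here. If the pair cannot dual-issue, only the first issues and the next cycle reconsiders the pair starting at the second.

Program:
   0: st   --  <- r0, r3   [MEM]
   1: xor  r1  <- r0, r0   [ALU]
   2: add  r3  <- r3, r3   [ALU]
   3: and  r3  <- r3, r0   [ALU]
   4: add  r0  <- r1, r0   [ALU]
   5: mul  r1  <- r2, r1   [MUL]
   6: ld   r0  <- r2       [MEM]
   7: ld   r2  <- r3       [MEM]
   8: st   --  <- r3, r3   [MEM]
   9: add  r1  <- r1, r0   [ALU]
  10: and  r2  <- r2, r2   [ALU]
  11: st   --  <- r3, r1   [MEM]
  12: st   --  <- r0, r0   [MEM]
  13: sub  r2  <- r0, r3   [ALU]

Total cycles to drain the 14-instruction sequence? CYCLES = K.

  cy0 -> i0&i1 (st+xor) 2-wide
  cy1 -> i2 (add) RAW+WAW r3
  cy2 -> i3&i4 (and+add) 2-wide
  cy3 -> i5&i6 (mul+ld) 2-wide
  cy4 -> i7 (ld) no-port MEM/MEM
  cy5 -> i8&i9 (st+add) 2-wide
  cy6 -> i10&i11 (and+st) 2-wide
  cy7 -> i12&i13 (st+sub) 2-wide

CYCLES = 8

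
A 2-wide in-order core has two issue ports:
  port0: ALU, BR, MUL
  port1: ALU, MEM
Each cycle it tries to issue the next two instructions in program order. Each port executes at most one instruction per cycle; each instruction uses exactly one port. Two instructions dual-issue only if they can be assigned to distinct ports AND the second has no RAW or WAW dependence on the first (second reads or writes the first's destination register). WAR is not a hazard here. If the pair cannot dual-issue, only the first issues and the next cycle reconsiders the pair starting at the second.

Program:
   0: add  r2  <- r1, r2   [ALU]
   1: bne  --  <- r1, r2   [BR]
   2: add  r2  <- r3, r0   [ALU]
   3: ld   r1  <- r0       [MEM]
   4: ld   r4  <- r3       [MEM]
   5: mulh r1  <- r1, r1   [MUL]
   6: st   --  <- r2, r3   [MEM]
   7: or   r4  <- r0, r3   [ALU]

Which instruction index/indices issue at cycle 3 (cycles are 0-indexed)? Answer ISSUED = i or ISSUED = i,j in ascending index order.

ISSUED = 4,5

#0 head=0: add.ALU i0 RAW r2
#1 head=1: bne.BR+add.ALU i1,i2 2-wide
#2 head=3: ld.MEM i3 no-port MEM/MEM
#3 head=4: ld.MEM+mulh.MUL i4,i5 2-wide
#4 head=6: st.MEM+or.ALU i6,i7 2-wide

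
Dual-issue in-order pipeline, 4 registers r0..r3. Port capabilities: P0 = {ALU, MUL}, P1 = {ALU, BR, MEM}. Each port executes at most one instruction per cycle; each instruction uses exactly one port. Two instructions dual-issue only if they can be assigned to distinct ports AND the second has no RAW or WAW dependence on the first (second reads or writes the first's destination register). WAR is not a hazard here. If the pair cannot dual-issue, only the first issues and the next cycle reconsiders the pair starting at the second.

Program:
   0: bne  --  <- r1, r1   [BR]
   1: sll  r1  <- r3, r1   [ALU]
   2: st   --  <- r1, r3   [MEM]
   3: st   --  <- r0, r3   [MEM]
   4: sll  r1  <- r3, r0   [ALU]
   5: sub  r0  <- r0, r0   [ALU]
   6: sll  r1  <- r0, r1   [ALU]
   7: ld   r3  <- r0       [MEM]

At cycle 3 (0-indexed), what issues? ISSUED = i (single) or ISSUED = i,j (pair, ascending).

ISSUED = 5

c0: i0/i1 bne+sll  pair
c1: i2 st  no-port MEM/MEM
c2: i3/i4 st+sll  pair
c3: i5 sub  RAW r0
c4: i6/i7 sll+ld  pair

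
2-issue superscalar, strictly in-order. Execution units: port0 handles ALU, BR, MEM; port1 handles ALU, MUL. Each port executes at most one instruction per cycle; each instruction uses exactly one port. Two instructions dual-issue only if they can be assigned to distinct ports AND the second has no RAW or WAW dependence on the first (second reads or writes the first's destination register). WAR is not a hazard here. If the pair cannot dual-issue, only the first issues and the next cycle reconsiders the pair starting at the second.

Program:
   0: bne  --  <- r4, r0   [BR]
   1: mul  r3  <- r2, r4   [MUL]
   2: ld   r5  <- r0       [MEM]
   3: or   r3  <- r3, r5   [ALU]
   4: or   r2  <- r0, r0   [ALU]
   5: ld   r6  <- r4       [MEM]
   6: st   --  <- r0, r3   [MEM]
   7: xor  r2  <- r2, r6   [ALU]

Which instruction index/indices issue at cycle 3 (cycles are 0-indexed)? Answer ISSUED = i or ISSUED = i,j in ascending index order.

  cy0 -> i0,i1 (bne/mul) pair
  cy1 -> i2 (ld) RAW r5
  cy2 -> i3,i4 (or/or) pair
  cy3 -> i5 (ld) no-port MEM/MEM
  cy4 -> i6,i7 (st/xor) pair

ISSUED = 5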